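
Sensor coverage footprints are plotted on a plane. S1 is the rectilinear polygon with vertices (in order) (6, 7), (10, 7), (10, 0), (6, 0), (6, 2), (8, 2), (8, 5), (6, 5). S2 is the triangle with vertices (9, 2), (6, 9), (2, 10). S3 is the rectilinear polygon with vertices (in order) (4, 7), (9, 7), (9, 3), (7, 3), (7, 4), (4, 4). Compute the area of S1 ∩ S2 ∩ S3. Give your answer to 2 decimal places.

2.86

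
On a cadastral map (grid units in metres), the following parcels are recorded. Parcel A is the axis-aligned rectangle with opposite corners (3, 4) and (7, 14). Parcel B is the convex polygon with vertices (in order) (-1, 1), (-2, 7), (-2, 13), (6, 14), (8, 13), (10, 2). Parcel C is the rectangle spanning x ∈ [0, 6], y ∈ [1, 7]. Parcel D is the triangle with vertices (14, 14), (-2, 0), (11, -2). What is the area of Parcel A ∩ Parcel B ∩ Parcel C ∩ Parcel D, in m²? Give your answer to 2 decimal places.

5.06

The intersection is the polygon with vertices (3,4.375), (6,7), (6,4), (3,4).
By the shoelace formula its area is 5.06.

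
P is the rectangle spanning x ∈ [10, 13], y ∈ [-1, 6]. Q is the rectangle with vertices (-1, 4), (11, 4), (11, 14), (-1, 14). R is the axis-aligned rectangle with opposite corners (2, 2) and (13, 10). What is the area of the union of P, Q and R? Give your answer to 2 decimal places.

163.00

By inclusion–exclusion:
Individual areas: |P| = 21, |Q| = 120, |R| = 88.
|P∩Q|: x∈[10,11], y∈[4,6] → 1·2 = 2.
|P∩R|: x∈[10,13], y∈[2,6] → 3·4 = 12.
|Q∩R|: x∈[2,11], y∈[4,10] → 9·6 = 54.
|P∩Q∩R| = 2.
|P ∪ Q ∪ R| = 229 − 68 + 2 = 163.00.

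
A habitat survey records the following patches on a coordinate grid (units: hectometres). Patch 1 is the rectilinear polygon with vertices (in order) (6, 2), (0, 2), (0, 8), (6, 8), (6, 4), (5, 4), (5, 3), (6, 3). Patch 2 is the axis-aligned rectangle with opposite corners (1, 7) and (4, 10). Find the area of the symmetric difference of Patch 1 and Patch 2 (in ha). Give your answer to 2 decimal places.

38.00

|Patch 1| = 35, |Patch 2| = 9, |Patch 1∩Patch 2| = 3.
|Patch 1 △ Patch 2| = |Patch 1| + |Patch 2| − 2·|Patch 1∩Patch 2| = 35 + 9 − 6 = 38.00.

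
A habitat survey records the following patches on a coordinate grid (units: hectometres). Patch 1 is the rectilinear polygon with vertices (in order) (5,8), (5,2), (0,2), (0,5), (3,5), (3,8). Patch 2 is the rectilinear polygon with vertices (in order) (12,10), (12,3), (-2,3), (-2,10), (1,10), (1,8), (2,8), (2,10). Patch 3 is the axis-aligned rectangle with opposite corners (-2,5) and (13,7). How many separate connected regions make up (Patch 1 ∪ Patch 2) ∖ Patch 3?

(Patch 1 ∪ Patch 2) ∖ Patch 3 splits into 2 disjoint pieces (area 33, area 40).

2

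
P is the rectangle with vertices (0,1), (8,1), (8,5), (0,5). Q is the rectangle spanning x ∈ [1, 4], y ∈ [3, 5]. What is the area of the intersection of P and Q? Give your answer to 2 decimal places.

6.00

|P∩Q|: x∈[1,4], y∈[3,5] → 3·2 = 6.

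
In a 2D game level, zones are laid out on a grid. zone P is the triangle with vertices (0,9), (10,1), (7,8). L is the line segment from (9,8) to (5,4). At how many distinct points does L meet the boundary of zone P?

2

The segment meets the boundary at (5.556,4.556), (7.6,6.6).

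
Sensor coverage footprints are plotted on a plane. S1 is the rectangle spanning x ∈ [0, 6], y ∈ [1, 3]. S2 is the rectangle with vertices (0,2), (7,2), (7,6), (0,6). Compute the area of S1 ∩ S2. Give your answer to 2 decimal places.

6.00

|S1∩S2|: x∈[0,6], y∈[2,3] → 6·1 = 6.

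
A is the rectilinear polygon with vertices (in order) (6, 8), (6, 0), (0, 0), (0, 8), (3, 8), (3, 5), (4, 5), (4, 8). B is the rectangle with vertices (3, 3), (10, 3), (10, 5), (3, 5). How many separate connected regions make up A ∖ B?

A ∖ B splits into 2 disjoint pieces (area 6, area 33).

2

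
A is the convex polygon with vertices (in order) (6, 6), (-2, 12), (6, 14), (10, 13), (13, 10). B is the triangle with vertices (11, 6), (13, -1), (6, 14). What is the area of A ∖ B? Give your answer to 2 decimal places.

61.55

|A| = 64.5, |A∩B| = 2.9474.
|A ∖ B| = |A| − |A∩B| = 64.5 − 2.9474 = 61.55.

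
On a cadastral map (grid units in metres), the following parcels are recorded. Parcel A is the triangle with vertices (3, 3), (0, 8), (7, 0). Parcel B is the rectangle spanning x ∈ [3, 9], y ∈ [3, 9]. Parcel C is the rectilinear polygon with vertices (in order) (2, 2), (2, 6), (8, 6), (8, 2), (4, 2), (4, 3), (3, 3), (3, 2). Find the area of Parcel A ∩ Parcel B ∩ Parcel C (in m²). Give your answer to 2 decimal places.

1.08

The intersection is the polygon with vertices (4,3), (3,3), (3,4.571), (4.375,3).
By the shoelace formula its area is 1.08.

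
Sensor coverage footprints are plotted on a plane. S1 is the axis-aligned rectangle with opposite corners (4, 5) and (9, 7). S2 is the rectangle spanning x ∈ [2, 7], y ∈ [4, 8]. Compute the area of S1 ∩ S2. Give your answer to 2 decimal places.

|S1∩S2|: x∈[4,7], y∈[5,7] → 3·2 = 6.

6.00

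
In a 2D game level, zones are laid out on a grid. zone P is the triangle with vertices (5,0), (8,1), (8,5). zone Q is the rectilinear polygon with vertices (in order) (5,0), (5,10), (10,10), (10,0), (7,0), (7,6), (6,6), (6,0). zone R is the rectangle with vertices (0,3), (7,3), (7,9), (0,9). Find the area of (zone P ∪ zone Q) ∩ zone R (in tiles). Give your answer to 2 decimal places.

|zone P ∪ zone Q| = 46.
|(zone P ∪ zone Q) ∩ zone R| = 9.03.

9.03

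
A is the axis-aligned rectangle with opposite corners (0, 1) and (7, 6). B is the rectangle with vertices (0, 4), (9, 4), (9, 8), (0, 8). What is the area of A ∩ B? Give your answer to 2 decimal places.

|A∩B|: x∈[0,7], y∈[4,6] → 7·2 = 14.

14.00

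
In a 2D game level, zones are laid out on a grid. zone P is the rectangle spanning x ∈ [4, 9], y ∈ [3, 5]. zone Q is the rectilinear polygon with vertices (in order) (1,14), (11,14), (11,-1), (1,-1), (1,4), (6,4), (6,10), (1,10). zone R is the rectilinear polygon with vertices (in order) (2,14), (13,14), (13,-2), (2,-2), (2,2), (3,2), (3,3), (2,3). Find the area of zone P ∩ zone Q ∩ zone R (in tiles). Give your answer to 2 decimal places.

8.00

The intersection is the polygon with vertices (9,3), (4,3), (4,4), (6,4), (6,5), (9,5).
By the shoelace formula its area is 8.00.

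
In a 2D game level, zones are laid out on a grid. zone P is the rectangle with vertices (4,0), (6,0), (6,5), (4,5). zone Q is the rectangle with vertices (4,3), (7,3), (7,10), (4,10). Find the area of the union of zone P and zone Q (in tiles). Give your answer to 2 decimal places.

By inclusion–exclusion:
Individual areas: |zone P| = 10, |zone Q| = 21.
|zone P∩zone Q|: x∈[4,6], y∈[3,5] → 2·2 = 4.
|zone P ∪ zone Q| = 31 − 4 = 27.00.

27.00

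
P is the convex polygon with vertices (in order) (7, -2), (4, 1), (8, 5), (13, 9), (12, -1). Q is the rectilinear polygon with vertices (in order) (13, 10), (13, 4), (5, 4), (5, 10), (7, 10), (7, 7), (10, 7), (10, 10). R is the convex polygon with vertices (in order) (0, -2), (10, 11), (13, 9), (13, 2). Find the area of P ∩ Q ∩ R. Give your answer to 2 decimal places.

14.25

The intersection is the polygon with vertices (13,9), (12.5,4), (7,4), (8,5).
By the shoelace formula its area is 14.25.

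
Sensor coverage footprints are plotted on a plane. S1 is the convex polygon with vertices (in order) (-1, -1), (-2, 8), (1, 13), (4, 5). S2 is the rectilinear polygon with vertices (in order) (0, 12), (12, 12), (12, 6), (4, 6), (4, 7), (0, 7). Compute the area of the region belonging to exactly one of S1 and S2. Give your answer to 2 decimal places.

|S1| = 45, |S2| = 68, |S1∩S2| = 11.4292.
|S1 △ S2| = |S1| + |S2| − 2·|S1∩S2| = 45 + 68 − 22.8583 = 90.14.

90.14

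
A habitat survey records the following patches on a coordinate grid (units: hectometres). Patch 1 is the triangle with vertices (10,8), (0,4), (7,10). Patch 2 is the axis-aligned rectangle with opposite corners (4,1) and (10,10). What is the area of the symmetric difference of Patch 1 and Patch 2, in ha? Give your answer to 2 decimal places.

|Patch 1| = 16, |Patch 2| = 54, |Patch 1∩Patch 2| = 12.3429.
|Patch 1 △ Patch 2| = |Patch 1| + |Patch 2| − 2·|Patch 1∩Patch 2| = 16 + 54 − 24.6857 = 45.31.

45.31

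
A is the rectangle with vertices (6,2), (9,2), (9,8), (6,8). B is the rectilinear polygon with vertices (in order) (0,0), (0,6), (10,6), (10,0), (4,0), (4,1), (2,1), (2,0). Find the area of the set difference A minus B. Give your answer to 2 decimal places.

|A| = 18, |A∩B| = 12.
|A ∖ B| = |A| − |A∩B| = 18 − 12 = 6.00.

6.00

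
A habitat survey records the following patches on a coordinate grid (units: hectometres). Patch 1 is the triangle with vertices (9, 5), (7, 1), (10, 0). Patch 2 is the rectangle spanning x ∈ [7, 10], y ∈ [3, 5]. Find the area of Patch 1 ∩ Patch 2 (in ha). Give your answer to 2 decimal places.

The intersection is the polygon with vertices (9,5), (9.4,3), (8,3).
By the shoelace formula its area is 1.40.

1.40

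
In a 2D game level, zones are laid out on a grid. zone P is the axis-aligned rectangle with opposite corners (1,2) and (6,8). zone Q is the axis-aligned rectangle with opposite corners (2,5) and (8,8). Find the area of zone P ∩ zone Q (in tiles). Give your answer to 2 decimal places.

|zone P∩zone Q|: x∈[2,6], y∈[5,8] → 4·3 = 12.

12.00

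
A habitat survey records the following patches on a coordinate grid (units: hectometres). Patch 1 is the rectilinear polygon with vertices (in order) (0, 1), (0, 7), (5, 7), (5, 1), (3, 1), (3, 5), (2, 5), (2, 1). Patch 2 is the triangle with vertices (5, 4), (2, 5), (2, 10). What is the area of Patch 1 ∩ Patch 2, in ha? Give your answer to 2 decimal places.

The intersection is the polygon with vertices (3.5,7), (5,4), (3,4.667), (3,5), (2,5), (2,7).
By the shoelace formula its area is 5.08.

5.08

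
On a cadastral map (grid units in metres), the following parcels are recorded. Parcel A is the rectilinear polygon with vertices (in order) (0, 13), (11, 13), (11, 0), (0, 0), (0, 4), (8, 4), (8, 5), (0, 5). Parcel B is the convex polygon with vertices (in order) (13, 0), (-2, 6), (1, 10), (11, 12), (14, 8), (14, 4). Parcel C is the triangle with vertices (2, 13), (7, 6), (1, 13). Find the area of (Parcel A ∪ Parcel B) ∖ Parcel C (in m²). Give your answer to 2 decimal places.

168.42

|Parcel A ∪ Parcel B| = 171.9167.
|(Parcel A ∪ Parcel B) ∩ Parcel C| = 3.5.
|(Parcel A ∪ Parcel B) ∖ Parcel C| = 171.9167 − 3.5 = 168.42.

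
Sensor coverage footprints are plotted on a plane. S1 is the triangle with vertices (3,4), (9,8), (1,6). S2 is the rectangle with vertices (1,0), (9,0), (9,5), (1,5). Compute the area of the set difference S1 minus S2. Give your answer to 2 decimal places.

8.75

|S1| = 10, |S1∩S2| = 1.25.
|S1 ∖ S2| = |S1| − |S1∩S2| = 10 − 1.25 = 8.75.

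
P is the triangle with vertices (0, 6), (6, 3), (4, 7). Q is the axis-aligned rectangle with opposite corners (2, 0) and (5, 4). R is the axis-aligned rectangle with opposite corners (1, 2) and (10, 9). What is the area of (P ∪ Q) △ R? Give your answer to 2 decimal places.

55.00

|P ∪ Q| = 20.75.
|(P ∪ Q) ∩ R| = 14.375.
|(P ∪ Q) △ R| = 20.75 + 63 − 28.75 = 55.00.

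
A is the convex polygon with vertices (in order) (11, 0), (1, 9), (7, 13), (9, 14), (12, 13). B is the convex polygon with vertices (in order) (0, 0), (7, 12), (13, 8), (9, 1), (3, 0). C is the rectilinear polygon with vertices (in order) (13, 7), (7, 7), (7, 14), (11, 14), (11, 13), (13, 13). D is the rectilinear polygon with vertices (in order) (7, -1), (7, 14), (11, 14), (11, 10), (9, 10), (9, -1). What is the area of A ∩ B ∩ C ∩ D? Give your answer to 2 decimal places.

9.00

The intersection is the polygon with vertices (7,7), (7,12), (10,10), (9,10), (9,7).
By the shoelace formula its area is 9.00.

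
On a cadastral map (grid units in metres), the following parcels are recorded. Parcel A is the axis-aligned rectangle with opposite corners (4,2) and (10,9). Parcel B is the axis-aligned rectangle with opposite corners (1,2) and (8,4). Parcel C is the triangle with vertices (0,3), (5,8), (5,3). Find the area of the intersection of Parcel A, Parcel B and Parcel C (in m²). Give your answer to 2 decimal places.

1.00

The intersection is the polygon with vertices (5,4), (5,3), (4,3), (4,4).
By the shoelace formula its area is 1.00.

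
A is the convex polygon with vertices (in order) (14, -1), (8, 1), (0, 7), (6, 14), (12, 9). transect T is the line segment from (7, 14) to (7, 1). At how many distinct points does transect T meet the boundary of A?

The segment meets the boundary at (7,1.75), (7,13.167).

2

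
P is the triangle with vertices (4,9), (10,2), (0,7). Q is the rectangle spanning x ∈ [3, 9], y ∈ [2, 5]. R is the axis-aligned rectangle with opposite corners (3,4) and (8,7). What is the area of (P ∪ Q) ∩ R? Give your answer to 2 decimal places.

11.89

|P ∪ Q| = 33.1905.
|(P ∪ Q) ∩ R| = 11.89.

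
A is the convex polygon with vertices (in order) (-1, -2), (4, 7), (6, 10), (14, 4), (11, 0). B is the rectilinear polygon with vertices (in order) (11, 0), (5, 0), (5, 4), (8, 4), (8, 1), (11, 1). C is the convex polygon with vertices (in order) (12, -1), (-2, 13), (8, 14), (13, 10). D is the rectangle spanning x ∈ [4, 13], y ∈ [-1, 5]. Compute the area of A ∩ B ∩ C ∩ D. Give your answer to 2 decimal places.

1.00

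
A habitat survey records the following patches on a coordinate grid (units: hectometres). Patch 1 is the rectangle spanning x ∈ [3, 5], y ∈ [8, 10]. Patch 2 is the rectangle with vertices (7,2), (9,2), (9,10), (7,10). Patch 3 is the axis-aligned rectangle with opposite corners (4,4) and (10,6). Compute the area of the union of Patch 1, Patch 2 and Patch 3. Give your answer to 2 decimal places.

By inclusion–exclusion:
Individual areas: |Patch 1| = 4, |Patch 2| = 16, |Patch 3| = 12.
|Patch 1∩Patch 2| = 0 (no overlap).
|Patch 1∩Patch 3| = 0 (no overlap).
|Patch 2∩Patch 3|: x∈[7,9], y∈[4,6] → 2·2 = 4.
|Patch 1∩Patch 2∩Patch 3| = 0.
|Patch 1 ∪ Patch 2 ∪ Patch 3| = 32 − 4 + 0 = 28.00.

28.00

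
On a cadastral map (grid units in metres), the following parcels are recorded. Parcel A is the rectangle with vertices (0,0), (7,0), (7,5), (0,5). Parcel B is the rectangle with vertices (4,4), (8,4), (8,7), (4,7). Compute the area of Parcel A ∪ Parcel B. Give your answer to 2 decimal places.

By inclusion–exclusion:
Individual areas: |Parcel A| = 35, |Parcel B| = 12.
|Parcel A∩Parcel B|: x∈[4,7], y∈[4,5] → 3·1 = 3.
|Parcel A ∪ Parcel B| = 47 − 3 = 44.00.

44.00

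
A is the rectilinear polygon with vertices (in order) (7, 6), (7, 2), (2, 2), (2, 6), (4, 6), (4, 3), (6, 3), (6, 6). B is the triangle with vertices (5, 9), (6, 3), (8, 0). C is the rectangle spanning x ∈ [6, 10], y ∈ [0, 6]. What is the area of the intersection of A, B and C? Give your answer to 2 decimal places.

2.17

The intersection is the polygon with vertices (6.667,2), (6,3), (6,6), (7,3), (7,2).
By the shoelace formula its area is 2.17.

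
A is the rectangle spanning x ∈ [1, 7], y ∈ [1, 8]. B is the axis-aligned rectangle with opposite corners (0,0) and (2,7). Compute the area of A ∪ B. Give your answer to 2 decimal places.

50.00

By inclusion–exclusion:
Individual areas: |A| = 42, |B| = 14.
|A∩B|: x∈[1,2], y∈[1,7] → 1·6 = 6.
|A ∪ B| = 56 − 6 = 50.00.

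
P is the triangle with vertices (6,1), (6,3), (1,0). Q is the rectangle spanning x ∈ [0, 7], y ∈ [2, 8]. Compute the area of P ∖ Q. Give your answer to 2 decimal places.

4.17

|P| = 5, |P∩Q| = 0.8333.
|P ∖ Q| = |P| − |P∩Q| = 5 − 0.8333 = 4.17.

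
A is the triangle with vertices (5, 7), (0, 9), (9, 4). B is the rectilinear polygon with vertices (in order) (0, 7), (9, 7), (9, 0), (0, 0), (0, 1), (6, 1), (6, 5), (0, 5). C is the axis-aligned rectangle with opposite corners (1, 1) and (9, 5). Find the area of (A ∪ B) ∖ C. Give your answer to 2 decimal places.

|A ∪ B| = 40.4.
|(A ∪ B) ∩ C| = 12.
|(A ∪ B) ∖ C| = 40.4 − 12 = 28.40.

28.40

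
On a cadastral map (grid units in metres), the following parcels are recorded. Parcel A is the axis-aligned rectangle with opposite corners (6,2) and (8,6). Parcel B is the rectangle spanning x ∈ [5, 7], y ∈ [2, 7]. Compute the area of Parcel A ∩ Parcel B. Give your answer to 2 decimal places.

4.00

|Parcel A∩Parcel B|: x∈[6,7], y∈[2,6] → 1·4 = 4.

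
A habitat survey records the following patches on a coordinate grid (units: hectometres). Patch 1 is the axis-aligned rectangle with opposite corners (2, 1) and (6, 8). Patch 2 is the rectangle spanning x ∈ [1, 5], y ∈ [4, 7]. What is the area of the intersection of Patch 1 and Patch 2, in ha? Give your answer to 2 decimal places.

9.00

|Patch 1∩Patch 2|: x∈[2,5], y∈[4,7] → 3·3 = 9.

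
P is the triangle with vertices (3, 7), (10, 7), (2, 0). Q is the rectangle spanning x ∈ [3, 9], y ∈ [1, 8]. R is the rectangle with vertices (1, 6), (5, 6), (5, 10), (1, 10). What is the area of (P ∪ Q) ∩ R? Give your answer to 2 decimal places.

The region (P ∪ Q) ∩ R is the polygon with vertices (3,7), (3,8), (5,8), (5,6), (2.857,6).
By the shoelace formula its area is 4.07.

4.07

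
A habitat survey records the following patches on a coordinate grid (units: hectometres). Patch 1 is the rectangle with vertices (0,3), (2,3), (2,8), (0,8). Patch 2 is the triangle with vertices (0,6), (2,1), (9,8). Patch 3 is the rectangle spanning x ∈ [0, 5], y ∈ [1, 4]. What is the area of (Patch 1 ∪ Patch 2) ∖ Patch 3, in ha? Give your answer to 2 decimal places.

|Patch 1 ∪ Patch 2| = 29.8556.
|(Patch 1 ∪ Patch 2) ∩ Patch 3| = 7.3.
|(Patch 1 ∪ Patch 2) ∖ Patch 3| = 29.8556 − 7.3 = 22.56.

22.56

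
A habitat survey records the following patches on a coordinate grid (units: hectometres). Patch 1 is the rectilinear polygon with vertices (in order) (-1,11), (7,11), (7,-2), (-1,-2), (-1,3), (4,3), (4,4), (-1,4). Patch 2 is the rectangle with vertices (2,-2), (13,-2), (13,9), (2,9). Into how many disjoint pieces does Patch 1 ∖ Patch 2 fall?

Patch 1 ∖ Patch 2 splits into 2 disjoint pieces (area 31, area 15).

2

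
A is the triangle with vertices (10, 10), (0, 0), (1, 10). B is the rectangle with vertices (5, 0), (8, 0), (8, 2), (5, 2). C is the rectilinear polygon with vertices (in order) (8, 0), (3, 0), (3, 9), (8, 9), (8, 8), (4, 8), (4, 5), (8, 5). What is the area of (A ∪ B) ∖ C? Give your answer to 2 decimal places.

|A ∪ B| = 51.
|(A ∪ B) ∩ C| = 16.
|(A ∪ B) ∖ C| = 51 − 16 = 35.00.

35.00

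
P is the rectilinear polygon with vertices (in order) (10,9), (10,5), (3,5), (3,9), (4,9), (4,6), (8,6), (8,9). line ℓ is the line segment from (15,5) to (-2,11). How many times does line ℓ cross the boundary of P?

The segment meets the boundary at (3.667,9), (4,8.882), (8,7.471), (10,6.765).

4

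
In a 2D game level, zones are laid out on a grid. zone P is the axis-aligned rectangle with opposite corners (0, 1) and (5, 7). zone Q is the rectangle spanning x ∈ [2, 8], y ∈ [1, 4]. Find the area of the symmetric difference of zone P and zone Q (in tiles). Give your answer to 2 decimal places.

30.00

|zone P∩zone Q|: x∈[2,5], y∈[1,4] → 3·3 = 9.
|zone P △ zone Q| = |zone P| + |zone Q| − 2·|zone P∩zone Q| = 30 + 18 − 18 = 30.00.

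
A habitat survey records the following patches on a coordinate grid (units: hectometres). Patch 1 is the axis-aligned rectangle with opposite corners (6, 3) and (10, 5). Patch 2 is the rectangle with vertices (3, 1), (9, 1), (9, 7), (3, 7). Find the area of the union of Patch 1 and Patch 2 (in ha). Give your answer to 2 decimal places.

38.00

By inclusion–exclusion:
Individual areas: |Patch 1| = 8, |Patch 2| = 36.
|Patch 1∩Patch 2|: x∈[6,9], y∈[3,5] → 3·2 = 6.
|Patch 1 ∪ Patch 2| = 44 − 6 = 38.00.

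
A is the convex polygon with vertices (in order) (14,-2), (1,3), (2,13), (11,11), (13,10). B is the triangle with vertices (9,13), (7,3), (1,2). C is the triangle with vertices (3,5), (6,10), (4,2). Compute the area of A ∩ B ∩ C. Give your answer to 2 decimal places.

5.11

The intersection is the polygon with vertices (5.571,8.286), (4.13,2.522), (3.842,2.474), (3.057,4.829).
By the shoelace formula its area is 5.11.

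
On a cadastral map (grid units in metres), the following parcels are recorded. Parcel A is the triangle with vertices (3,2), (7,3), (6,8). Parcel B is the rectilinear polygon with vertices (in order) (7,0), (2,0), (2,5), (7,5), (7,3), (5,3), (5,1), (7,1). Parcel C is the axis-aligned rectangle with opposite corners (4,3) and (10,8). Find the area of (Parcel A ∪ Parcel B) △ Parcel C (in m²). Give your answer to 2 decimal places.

|Parcel A ∪ Parcel B| = 24.65.
|(Parcel A ∪ Parcel B) ∩ Parcel C| = 9.15.
|(Parcel A ∪ Parcel B) △ Parcel C| = 24.65 + 30 − 18.3 = 36.35.

36.35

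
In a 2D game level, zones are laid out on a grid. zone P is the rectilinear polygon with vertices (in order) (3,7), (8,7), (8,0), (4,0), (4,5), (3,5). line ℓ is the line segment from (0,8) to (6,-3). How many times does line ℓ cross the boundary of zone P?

2

The segment meets the boundary at (4.364,0), (4,0.667).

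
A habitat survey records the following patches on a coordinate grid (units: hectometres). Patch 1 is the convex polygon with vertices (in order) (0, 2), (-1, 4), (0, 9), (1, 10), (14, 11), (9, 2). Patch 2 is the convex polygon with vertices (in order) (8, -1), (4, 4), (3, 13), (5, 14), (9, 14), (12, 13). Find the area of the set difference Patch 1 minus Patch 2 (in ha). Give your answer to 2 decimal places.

|Patch 1| = 99, |Patch 1∩Patch 2| = 52.2381.
|Patch 1 ∖ Patch 2| = |Patch 1| − |Patch 1∩Patch 2| = 99 − 52.2381 = 46.76.

46.76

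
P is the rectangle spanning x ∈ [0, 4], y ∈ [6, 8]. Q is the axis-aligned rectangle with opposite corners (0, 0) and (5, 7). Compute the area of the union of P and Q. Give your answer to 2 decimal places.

39.00

By inclusion–exclusion:
Individual areas: |P| = 8, |Q| = 35.
|P∩Q|: x∈[0,4], y∈[6,7] → 4·1 = 4.
|P ∪ Q| = 43 − 4 = 39.00.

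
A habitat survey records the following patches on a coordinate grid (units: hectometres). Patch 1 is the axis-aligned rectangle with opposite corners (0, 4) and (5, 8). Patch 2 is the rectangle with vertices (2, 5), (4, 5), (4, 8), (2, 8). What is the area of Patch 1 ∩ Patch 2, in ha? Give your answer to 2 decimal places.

|Patch 1∩Patch 2|: x∈[2,4], y∈[5,8] → 2·3 = 6.

6.00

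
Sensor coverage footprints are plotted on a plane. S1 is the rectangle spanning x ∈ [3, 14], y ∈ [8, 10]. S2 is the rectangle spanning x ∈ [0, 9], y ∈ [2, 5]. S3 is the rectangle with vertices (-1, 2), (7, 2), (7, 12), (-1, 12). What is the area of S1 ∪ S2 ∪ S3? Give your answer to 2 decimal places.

By inclusion–exclusion:
Individual areas: |S1| = 22, |S2| = 27, |S3| = 80.
|S1∩S2| = 0 (no overlap).
|S1∩S3|: x∈[3,7], y∈[8,10] → 4·2 = 8.
|S2∩S3|: x∈[0,7], y∈[2,5] → 7·3 = 21.
|S1∩S2∩S3| = 0.
|S1 ∪ S2 ∪ S3| = 129 − 29 + 0 = 100.00.

100.00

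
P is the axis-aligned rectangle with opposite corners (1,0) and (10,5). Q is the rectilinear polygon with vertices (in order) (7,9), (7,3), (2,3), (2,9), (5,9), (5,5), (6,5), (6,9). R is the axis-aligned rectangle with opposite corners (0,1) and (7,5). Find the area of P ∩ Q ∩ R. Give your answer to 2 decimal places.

10.00

The intersection is the polygon with vertices (7,3), (2,3), (2,5), (5,5), (6,5), (7,5).
By the shoelace formula its area is 10.00.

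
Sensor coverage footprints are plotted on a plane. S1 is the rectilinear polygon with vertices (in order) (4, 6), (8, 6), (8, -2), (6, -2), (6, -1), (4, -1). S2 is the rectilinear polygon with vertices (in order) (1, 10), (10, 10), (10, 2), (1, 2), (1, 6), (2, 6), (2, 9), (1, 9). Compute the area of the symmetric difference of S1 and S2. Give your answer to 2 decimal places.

|S1| = 30, |S2| = 69, |S1∩S2| = 16.
|S1 △ S2| = |S1| + |S2| − 2·|S1∩S2| = 30 + 69 − 32 = 67.00.

67.00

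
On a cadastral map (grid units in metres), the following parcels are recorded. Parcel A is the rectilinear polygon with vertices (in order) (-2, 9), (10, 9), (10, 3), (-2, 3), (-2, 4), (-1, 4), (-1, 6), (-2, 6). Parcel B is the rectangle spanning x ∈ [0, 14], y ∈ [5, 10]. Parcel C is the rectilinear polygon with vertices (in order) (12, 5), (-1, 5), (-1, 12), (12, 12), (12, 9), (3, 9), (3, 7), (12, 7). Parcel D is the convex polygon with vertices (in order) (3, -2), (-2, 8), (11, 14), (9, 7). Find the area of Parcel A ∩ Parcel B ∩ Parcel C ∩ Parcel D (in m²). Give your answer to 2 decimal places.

22.66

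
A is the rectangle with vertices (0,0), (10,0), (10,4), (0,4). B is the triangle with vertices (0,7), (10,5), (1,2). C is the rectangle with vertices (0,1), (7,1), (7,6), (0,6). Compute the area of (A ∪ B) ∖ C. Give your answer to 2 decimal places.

23.80

|A ∪ B| = 57.6.
|(A ∪ B) ∩ C| = 33.8.
|(A ∪ B) ∖ C| = 57.6 − 33.8 = 23.80.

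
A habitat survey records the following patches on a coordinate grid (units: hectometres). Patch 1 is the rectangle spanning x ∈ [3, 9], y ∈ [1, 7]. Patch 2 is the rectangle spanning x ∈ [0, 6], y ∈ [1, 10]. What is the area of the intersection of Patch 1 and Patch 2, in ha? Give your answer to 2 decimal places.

18.00

|Patch 1∩Patch 2|: x∈[3,6], y∈[1,7] → 3·6 = 18.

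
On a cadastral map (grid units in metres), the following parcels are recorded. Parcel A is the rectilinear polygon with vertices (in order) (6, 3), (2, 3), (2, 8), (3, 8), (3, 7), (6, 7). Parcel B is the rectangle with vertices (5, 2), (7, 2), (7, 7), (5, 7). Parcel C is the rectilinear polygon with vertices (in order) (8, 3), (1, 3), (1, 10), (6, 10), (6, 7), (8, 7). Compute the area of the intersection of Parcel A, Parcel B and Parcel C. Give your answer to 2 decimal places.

The intersection is the polygon with vertices (5,7), (6,7), (6,3), (5,3).
By the shoelace formula its area is 4.00.

4.00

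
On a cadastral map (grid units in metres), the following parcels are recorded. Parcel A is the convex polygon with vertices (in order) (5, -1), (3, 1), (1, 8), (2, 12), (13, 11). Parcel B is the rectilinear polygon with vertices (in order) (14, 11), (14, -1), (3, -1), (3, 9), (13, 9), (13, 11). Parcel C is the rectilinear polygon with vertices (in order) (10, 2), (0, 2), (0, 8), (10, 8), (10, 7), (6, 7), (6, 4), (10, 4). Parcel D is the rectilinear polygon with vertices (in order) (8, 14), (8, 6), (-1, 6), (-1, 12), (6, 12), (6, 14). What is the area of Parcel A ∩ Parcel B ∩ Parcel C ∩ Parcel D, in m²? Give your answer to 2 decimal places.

8.00

The intersection is the polygon with vertices (8,8), (8,7), (6,7), (6,6), (3,6), (3,8).
By the shoelace formula its area is 8.00.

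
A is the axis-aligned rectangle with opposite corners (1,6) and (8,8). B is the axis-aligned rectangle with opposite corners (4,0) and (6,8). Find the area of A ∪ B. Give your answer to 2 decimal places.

By inclusion–exclusion:
Individual areas: |A| = 14, |B| = 16.
|A∩B|: x∈[4,6], y∈[6,8] → 2·2 = 4.
|A ∪ B| = 30 − 4 = 26.00.

26.00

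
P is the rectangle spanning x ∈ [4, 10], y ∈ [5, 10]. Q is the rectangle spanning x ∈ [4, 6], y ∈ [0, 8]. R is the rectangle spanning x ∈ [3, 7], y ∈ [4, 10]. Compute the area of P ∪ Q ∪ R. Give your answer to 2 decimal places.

47.00

By inclusion–exclusion:
Individual areas: |P| = 30, |Q| = 16, |R| = 24.
|P∩Q|: x∈[4,6], y∈[5,8] → 2·3 = 6.
|P∩R|: x∈[4,7], y∈[5,10] → 3·5 = 15.
|Q∩R|: x∈[4,6], y∈[4,8] → 2·4 = 8.
|P∩Q∩R| = 6.
|P ∪ Q ∪ R| = 70 − 29 + 6 = 47.00.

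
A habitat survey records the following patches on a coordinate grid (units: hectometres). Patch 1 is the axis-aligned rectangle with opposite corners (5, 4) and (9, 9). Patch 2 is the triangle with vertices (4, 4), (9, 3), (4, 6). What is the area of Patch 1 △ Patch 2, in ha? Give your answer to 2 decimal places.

|Patch 1| = 20, |Patch 2| = 5, |Patch 1∩Patch 2| = 1.6333.
|Patch 1 △ Patch 2| = |Patch 1| + |Patch 2| − 2·|Patch 1∩Patch 2| = 20 + 5 − 3.2667 = 21.73.

21.73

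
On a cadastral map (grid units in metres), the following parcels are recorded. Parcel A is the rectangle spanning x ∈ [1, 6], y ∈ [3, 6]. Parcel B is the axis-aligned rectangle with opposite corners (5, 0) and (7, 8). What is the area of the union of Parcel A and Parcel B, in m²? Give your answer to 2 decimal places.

By inclusion–exclusion:
Individual areas: |Parcel A| = 15, |Parcel B| = 16.
|Parcel A∩Parcel B|: x∈[5,6], y∈[3,6] → 1·3 = 3.
|Parcel A ∪ Parcel B| = 31 − 3 = 28.00.

28.00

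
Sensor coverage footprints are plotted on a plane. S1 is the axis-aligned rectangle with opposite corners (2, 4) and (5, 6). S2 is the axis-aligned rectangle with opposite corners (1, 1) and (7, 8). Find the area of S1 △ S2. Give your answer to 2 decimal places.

|S1∩S2|: x∈[2,5], y∈[4,6] → 3·2 = 6.
|S1 △ S2| = |S1| + |S2| − 2·|S1∩S2| = 6 + 42 − 12 = 36.00.

36.00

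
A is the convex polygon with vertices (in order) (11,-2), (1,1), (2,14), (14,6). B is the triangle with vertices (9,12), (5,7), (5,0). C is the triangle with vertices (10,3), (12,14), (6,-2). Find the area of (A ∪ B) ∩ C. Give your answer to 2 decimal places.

13.59

The region (A ∪ B) ∩ C is the polygon with vertices (10.919,8.054), (10,3), (6.968,-0.79), (6.506,-0.652), (10,8.667).
By the shoelace formula its area is 13.59.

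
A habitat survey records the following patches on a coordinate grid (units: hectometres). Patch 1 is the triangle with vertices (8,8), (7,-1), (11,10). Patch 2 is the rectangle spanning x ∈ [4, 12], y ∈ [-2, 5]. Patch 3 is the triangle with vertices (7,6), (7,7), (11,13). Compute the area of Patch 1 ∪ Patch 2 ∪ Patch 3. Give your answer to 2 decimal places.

65.92

By inclusion–exclusion:
Individual areas: |Patch 1| = 12.5, |Patch 2| = 56, |Patch 3| = 2.
|Patch 1∩Patch 2| = 4.5455.
|Patch 1∩Patch 3| = 0.0332.
|Patch 2∩Patch 3| = 0.
|Patch 1∩Patch 2∩Patch 3| = 0.
|Patch 1 ∪ Patch 2 ∪ Patch 3| = 70.5 − 4.5786 + 0 = 65.92.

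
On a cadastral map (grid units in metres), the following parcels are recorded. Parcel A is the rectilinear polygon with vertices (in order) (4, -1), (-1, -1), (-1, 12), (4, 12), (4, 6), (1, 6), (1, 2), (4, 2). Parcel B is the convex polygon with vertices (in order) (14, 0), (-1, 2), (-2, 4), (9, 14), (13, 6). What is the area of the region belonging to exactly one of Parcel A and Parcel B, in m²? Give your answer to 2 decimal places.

145.85

|Parcel A| = 53, |Parcel B| = 124, |Parcel A∩Parcel B| = 15.5758.
|Parcel A △ Parcel B| = |Parcel A| + |Parcel B| − 2·|Parcel A∩Parcel B| = 53 + 124 − 31.1515 = 145.85.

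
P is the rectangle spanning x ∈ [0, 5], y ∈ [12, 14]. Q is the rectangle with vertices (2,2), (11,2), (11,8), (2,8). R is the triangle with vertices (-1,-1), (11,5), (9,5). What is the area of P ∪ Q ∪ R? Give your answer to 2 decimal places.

65.50

By inclusion–exclusion:
Individual areas: |P| = 10, |Q| = 54, |R| = 6.
|P∩Q| = 0 (no overlap).
|P∩R| = 0.
|Q∩R| = 4.5.
|P∩Q∩R| = 0.
|P ∪ Q ∪ R| = 70 − 4.5 + 0 = 65.50.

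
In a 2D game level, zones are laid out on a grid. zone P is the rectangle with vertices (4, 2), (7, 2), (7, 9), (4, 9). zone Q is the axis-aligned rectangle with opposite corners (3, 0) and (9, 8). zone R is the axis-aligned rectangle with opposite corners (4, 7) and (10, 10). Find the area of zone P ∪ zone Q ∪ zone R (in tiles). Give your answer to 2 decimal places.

By inclusion–exclusion:
Individual areas: |zone P| = 21, |zone Q| = 48, |zone R| = 18.
|zone P∩zone Q|: x∈[4,7], y∈[2,8] → 3·6 = 18.
|zone P∩zone R|: x∈[4,7], y∈[7,9] → 3·2 = 6.
|zone Q∩zone R|: x∈[4,9], y∈[7,8] → 5·1 = 5.
|zone P∩zone Q∩zone R| = 3.
|zone P ∪ zone Q ∪ zone R| = 87 − 29 + 3 = 61.00.

61.00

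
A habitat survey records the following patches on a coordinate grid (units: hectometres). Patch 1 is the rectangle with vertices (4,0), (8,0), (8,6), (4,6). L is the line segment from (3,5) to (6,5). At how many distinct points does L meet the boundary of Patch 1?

1

The segment meets the boundary at (4,5).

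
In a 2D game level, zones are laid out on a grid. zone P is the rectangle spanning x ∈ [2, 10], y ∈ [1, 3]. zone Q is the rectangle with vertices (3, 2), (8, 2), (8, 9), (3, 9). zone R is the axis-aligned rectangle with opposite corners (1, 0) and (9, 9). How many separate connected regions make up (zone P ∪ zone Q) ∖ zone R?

(zone P ∪ zone Q) ∖ zone R is a single connected region.

1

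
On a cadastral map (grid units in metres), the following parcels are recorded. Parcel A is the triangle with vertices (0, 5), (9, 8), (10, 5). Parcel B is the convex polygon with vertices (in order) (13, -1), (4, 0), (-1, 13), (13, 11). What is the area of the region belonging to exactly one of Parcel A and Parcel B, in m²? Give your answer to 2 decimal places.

|Parcel A| = 15, |Parcel B| = 140, |Parcel A∩Parcel B| = 14.3628.
|Parcel A △ Parcel B| = |Parcel A| + |Parcel B| − 2·|Parcel A∩Parcel B| = 15 + 140 − 28.7255 = 126.27.

126.27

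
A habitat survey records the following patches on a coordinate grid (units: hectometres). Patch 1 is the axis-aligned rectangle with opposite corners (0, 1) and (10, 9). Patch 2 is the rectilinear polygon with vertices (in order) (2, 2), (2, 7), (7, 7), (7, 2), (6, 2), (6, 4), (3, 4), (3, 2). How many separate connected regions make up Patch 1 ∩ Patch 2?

Patch 1 ∩ Patch 2 is a single connected region.

1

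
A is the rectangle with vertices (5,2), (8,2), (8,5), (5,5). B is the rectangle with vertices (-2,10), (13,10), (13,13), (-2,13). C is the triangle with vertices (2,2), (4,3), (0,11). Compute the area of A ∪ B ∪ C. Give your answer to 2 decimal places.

63.86

By inclusion–exclusion:
Individual areas: |A| = 9, |B| = 45, |C| = 10.
|A∩B| = 0 (no overlap).
|A∩C| = 0.
|B∩C| = 0.1389.
|A∩B∩C| = 0.
|A ∪ B ∪ C| = 64 − 0.1389 + 0 = 63.86.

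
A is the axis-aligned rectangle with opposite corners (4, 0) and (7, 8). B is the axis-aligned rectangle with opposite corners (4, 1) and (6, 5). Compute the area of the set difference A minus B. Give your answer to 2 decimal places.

16.00

|A∩B|: x∈[4,6], y∈[1,5] → 2·4 = 8.
|A| = 24.
|A ∖ B| = |A| − |A∩B| = 24 − 8 = 16.00.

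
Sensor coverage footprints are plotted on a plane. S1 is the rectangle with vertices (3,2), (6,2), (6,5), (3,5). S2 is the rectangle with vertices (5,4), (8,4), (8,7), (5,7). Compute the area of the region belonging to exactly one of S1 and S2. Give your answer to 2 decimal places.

|S1∩S2|: x∈[5,6], y∈[4,5] → 1·1 = 1.
|S1 △ S2| = |S1| + |S2| − 2·|S1∩S2| = 9 + 9 − 2 = 16.00.

16.00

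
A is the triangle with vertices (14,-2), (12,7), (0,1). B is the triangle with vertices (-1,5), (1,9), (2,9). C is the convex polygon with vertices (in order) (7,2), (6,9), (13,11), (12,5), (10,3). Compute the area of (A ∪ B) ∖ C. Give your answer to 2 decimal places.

|A ∪ B| = 62.
|(A ∪ B) ∩ C| = 13.8571.
|(A ∪ B) ∖ C| = 62 − 13.8571 = 48.14.

48.14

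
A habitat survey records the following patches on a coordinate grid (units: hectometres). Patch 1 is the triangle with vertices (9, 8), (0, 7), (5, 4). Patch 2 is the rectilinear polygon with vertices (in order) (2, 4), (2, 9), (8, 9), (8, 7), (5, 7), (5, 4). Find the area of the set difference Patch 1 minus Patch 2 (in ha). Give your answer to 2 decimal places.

|Patch 1| = 16, |Patch 1∩Patch 2| = 9.6333.
|Patch 1 ∖ Patch 2| = |Patch 1| − |Patch 1∩Patch 2| = 16 − 9.6333 = 6.37.

6.37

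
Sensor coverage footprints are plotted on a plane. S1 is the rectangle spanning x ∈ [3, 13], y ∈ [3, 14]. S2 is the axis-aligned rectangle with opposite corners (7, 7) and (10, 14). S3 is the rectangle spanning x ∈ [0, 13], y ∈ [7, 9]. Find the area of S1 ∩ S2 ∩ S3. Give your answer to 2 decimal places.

The intersection is the polygon with vertices (10,7), (7,7), (7,9), (10,9).
By the shoelace formula its area is 6.00.

6.00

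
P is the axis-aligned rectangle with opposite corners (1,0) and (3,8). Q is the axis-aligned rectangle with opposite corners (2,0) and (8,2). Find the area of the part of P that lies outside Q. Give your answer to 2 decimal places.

|P∩Q|: x∈[2,3], y∈[0,2] → 1·2 = 2.
|P| = 16.
|P ∖ Q| = |P| − |P∩Q| = 16 − 2 = 14.00.

14.00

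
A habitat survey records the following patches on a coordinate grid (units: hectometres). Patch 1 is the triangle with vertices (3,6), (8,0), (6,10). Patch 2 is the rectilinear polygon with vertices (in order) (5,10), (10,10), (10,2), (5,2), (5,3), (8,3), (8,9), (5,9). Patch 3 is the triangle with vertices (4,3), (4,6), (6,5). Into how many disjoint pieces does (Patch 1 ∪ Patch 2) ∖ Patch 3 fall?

1

(Patch 1 ∪ Patch 2) ∖ Patch 3 is a single connected region.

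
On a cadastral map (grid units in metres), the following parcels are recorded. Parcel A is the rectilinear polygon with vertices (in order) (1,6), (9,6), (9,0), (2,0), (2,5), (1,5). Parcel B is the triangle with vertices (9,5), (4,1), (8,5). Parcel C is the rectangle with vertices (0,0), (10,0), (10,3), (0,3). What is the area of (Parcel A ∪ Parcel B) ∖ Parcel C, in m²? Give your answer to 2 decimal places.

22.00

|Parcel A ∪ Parcel B| = 43.
|(Parcel A ∪ Parcel B) ∩ Parcel C| = 21.
|(Parcel A ∪ Parcel B) ∖ Parcel C| = 43 − 21 = 22.00.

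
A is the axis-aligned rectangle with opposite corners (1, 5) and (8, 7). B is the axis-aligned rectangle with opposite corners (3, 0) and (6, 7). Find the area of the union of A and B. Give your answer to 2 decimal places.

By inclusion–exclusion:
Individual areas: |A| = 14, |B| = 21.
|A∩B|: x∈[3,6], y∈[5,7] → 3·2 = 6.
|A ∪ B| = 35 − 6 = 29.00.

29.00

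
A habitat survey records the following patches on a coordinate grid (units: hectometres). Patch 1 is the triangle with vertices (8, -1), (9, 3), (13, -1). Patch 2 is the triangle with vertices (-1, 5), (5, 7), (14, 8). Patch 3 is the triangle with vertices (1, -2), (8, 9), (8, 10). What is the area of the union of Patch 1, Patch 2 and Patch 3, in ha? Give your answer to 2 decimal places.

By inclusion–exclusion:
Individual areas: |Patch 1| = 10, |Patch 2| = 6, |Patch 3| = 3.5.
|Patch 1∩Patch 2| = 0.
|Patch 1∩Patch 3| = 0.
|Patch 2∩Patch 3| = 0.3498.
|Patch 1∩Patch 2∩Patch 3| = 0.
|Patch 1 ∪ Patch 2 ∪ Patch 3| = 19.5 − 0.3498 + 0 = 19.15.

19.15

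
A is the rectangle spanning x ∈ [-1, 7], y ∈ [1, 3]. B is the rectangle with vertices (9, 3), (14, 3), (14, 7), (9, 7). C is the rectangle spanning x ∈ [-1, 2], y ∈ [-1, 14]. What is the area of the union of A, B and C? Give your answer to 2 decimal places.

By inclusion–exclusion:
Individual areas: |A| = 16, |B| = 20, |C| = 45.
|A∩B| = 0 (no overlap).
|A∩C|: x∈[-1,2], y∈[1,3] → 3·2 = 6.
|B∩C| = 0 (no overlap).
|A∩B∩C| = 0.
|A ∪ B ∪ C| = 81 − 6 + 0 = 75.00.

75.00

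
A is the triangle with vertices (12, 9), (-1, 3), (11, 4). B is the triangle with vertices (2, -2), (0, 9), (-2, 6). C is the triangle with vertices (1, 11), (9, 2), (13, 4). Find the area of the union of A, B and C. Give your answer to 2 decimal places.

By inclusion–exclusion:
Individual areas: |A| = 29.5, |B| = 14, |C| = 26.
|A∩B| = 0.7145.
|A∩C| = 11.5487.
|B∩C| = 0.
|A∩B∩C| = 0.
|A ∪ B ∪ C| = 69.5 − 12.2632 + 0 = 57.24.

57.24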